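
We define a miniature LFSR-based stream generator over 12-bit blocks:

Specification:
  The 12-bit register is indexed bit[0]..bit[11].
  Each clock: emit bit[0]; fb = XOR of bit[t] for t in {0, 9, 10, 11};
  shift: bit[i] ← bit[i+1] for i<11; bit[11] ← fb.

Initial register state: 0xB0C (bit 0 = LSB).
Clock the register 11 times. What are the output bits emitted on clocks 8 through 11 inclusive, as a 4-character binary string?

reg_0 = 0xB0C
clock 1: out=0, reg = 0x586
clock 2: out=0, reg = 0xAC3
clock 3: out=1, reg = 0xD61
clock 4: out=1, reg = 0xEB0
clock 5: out=0, reg = 0xF58
clock 6: out=0, reg = 0xFAC
clock 7: out=0, reg = 0xFD6
clock 8: out=0, reg = 0xFEB
clock 9: out=1, reg = 0x7F5
clock 10: out=1, reg = 0xBFA
clock 11: out=0, reg = 0x5FD

0110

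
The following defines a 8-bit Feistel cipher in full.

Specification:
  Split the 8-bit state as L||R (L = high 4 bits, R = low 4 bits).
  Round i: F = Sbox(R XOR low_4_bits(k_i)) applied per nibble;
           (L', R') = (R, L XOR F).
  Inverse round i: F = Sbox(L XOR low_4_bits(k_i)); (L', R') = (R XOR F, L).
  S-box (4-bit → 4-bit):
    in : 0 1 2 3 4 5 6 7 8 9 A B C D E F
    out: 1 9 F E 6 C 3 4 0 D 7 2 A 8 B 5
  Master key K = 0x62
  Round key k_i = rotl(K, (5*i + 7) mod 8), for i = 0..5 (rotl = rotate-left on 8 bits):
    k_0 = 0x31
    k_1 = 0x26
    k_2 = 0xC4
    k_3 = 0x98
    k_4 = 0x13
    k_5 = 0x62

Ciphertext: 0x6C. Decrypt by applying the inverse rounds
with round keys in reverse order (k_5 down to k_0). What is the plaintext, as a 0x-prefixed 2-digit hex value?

0xFE

s_0 = ciphertext = 0x6C
s_1 = InvRound(s_0, k_5) = 0xA6
s_2 = InvRound(s_1, k_4) = 0xBA
s_3 = InvRound(s_2, k_3) = 0x4B
s_4 = InvRound(s_3, k_2) = 0xA4
s_5 = InvRound(s_4, k_1) = 0xEA
s_6 = InvRound(s_5, k_0) = 0xFE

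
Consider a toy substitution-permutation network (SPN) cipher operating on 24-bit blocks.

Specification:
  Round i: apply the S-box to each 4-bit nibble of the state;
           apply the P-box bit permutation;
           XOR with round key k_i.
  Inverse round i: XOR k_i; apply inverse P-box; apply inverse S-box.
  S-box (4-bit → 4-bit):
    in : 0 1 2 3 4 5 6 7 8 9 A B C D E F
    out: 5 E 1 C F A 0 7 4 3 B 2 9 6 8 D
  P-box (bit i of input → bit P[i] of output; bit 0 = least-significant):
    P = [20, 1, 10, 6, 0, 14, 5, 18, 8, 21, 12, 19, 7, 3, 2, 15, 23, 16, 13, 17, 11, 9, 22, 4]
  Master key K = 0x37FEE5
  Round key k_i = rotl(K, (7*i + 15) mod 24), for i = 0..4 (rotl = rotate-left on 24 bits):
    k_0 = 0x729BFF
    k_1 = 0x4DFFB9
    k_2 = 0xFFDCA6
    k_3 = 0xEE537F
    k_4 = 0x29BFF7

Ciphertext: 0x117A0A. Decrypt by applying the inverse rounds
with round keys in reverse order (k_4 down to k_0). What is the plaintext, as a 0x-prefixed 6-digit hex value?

s_0 = ciphertext = 0x117A0A
s_1 = InvRound(s_0, k_4) = 0xE64A7F
s_2 = InvRound(s_1, k_3) = 0x266F66
s_3 = InvRound(s_2, k_2) = 0xD7CF6C
s_4 = InvRound(s_3, k_1) = 0xEF032C
s_5 = InvRound(s_4, k_0) = 0xC9C3CA

0xC9C3CA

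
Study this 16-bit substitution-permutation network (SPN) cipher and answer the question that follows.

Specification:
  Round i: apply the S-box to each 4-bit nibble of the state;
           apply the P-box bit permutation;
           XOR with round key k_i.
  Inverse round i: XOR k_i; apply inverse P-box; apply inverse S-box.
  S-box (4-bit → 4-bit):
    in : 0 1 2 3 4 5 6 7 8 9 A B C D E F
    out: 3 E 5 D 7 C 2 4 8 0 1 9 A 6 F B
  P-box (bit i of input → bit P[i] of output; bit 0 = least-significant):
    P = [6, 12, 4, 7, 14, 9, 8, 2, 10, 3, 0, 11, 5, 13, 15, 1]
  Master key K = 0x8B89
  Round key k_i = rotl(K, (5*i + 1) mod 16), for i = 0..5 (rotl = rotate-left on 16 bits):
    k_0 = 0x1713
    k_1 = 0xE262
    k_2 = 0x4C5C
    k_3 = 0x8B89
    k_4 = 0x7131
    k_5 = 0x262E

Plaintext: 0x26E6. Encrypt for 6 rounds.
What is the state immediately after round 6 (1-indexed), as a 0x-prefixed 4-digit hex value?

0x4D09

s_0 = plaintext = 0x26E6
s_1 = Round(s_0, k_0) = 0xC43F
s_2 = Round(s_1, k_1) = 0x97AD
s_3 = Round(s_2, k_2) = 0x1C4D
s_4 = Round(s_3, k_3) = 0x7093
s_5 = Round(s_4, k_4) = 0xF5E9
s_6 = Round(s_5, k_5) = 0x4D09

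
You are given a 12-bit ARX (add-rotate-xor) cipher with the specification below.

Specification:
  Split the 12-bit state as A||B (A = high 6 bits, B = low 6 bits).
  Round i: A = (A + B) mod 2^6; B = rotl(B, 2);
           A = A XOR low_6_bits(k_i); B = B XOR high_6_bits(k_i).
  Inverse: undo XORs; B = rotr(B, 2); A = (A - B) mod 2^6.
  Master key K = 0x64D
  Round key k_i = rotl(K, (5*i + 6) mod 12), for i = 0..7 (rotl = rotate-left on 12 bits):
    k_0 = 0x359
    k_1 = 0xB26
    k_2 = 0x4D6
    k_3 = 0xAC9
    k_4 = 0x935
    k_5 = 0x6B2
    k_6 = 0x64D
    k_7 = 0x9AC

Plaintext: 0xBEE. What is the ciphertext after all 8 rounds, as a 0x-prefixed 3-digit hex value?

s_0 = plaintext = 0xBEE
s_1 = Round(s_0, k_0) = 0x137
s_2 = Round(s_1, k_1) = 0x773
s_3 = Round(s_2, k_2) = 0x19C
s_4 = Round(s_3, k_3) = 0xADA
s_5 = Round(s_4, k_4) = 0xC0D
s_6 = Round(s_5, k_5) = 0x3EE
s_7 = Round(s_6, k_6) = 0xC23
s_8 = Round(s_7, k_7) = 0xFE8

0xFE8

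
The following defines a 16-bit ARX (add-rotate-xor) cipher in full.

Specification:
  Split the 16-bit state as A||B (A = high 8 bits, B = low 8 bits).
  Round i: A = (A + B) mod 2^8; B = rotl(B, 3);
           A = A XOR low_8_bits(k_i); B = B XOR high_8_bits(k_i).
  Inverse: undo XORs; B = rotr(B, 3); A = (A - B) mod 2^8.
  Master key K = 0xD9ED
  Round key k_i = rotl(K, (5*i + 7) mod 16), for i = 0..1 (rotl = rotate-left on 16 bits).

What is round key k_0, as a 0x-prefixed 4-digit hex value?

0xF6EC

K = 0xD9ED
k_0 = rotl(K, (5*0+7) mod 16) = rotl(K, 7) = 0xF6EC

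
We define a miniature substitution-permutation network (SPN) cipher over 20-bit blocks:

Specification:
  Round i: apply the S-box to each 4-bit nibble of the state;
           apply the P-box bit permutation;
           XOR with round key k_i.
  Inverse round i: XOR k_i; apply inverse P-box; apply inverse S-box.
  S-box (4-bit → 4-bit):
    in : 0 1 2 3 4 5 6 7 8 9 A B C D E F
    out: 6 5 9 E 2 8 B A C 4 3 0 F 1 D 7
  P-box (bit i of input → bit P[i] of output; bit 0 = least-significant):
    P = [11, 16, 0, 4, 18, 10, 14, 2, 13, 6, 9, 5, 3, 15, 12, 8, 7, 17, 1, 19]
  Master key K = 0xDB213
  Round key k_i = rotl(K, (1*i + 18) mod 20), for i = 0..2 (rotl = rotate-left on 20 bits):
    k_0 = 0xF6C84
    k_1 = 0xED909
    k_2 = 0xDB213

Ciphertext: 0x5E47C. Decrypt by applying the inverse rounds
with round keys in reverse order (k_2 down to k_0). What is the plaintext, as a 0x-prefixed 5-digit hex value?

0xCBD77

s_0 = ciphertext = 0x5E47C
s_1 = InvRound(s_0, k_2) = 0x81339
s_2 = InvRound(s_1, k_1) = 0x44812
s_3 = InvRound(s_2, k_0) = 0xCBD77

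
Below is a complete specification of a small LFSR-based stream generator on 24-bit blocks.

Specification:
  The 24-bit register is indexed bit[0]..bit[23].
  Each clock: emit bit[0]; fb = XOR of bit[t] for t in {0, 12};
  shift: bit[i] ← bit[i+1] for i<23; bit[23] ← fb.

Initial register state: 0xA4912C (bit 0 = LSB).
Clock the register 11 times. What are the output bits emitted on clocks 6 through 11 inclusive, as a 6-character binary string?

100100

reg_0 = 0xA4912C
clock 1: out=0, reg = 0xD24896
clock 2: out=0, reg = 0x69244B
clock 3: out=1, reg = 0xB49225
clock 4: out=1, reg = 0x5A4912
clock 5: out=0, reg = 0x2D2489
clock 6: out=1, reg = 0x969244
clock 7: out=0, reg = 0xCB4922
clock 8: out=0, reg = 0x65A491
clock 9: out=1, reg = 0xB2D248
clock 10: out=0, reg = 0xD96924
clock 11: out=0, reg = 0x6CB492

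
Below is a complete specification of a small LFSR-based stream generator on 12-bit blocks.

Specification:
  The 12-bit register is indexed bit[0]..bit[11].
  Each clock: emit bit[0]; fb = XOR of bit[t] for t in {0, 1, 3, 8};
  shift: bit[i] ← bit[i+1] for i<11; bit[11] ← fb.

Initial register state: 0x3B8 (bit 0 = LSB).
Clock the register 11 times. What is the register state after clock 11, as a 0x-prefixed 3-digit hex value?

reg_0 = 0x3B8
clock 1: out=0, reg = 0x1DC
clock 2: out=0, reg = 0x0EE
clock 3: out=0, reg = 0x077
clock 4: out=1, reg = 0x03B
clock 5: out=1, reg = 0x81D
clock 6: out=1, reg = 0x40E
clock 7: out=0, reg = 0x207
clock 8: out=1, reg = 0x103
clock 9: out=1, reg = 0x881
clock 10: out=1, reg = 0xC40
clock 11: out=0, reg = 0x620

0x620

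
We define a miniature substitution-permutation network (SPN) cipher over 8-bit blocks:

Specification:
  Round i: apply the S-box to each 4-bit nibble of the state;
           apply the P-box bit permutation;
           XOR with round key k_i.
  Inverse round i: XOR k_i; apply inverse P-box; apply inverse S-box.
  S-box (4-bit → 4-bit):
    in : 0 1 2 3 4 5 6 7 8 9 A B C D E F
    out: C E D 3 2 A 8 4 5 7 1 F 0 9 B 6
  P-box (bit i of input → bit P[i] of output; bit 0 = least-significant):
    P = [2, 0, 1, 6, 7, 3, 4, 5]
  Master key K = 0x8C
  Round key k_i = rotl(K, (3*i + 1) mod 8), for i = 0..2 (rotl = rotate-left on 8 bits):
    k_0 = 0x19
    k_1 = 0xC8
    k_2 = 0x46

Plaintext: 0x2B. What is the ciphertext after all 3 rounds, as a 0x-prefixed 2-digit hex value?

s_0 = plaintext = 0x2B
s_1 = Round(s_0, k_0) = 0xEE
s_2 = Round(s_1, k_1) = 0x25
s_3 = Round(s_2, k_2) = 0xB7

0xB7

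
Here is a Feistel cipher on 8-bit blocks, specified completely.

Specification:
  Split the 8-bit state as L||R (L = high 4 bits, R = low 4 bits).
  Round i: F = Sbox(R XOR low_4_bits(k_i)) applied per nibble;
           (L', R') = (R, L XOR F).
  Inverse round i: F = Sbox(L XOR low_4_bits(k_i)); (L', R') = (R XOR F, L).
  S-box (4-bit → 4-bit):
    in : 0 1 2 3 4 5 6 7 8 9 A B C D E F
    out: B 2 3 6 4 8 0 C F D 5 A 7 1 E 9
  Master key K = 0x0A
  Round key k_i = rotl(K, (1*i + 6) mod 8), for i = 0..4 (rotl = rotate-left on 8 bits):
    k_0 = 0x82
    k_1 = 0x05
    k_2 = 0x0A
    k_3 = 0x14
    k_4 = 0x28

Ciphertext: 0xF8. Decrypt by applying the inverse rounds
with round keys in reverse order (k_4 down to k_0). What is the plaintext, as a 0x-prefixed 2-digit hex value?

0x3D

s_0 = ciphertext = 0xF8
s_1 = InvRound(s_0, k_4) = 0x4F
s_2 = InvRound(s_1, k_3) = 0x44
s_3 = InvRound(s_2, k_2) = 0xA4
s_4 = InvRound(s_3, k_1) = 0xDA
s_5 = InvRound(s_4, k_0) = 0x3D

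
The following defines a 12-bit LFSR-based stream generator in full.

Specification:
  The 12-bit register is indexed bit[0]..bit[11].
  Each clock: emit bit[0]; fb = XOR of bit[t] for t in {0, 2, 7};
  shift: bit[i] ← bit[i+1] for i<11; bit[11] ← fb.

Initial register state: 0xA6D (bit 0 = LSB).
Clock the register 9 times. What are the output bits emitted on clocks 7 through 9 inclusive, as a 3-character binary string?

100

reg_0 = 0xA6D
clock 1: out=1, reg = 0x536
clock 2: out=0, reg = 0xA9B
clock 3: out=1, reg = 0x54D
clock 4: out=1, reg = 0x2A6
clock 5: out=0, reg = 0x153
clock 6: out=1, reg = 0x8A9
clock 7: out=1, reg = 0x454
clock 8: out=0, reg = 0xA2A
clock 9: out=0, reg = 0x515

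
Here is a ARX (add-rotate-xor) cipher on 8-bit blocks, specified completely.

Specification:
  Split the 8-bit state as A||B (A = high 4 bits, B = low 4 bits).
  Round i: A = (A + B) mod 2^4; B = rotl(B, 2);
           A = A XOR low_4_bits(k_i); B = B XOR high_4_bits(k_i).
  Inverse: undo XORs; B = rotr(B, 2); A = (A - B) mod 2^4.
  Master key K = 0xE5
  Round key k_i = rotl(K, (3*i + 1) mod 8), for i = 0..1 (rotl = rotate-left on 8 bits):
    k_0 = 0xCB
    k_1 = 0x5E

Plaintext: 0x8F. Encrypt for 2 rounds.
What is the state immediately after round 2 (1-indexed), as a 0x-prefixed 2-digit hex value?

s_0 = plaintext = 0x8F
s_1 = Round(s_0, k_0) = 0xC3
s_2 = Round(s_1, k_1) = 0x19

0x19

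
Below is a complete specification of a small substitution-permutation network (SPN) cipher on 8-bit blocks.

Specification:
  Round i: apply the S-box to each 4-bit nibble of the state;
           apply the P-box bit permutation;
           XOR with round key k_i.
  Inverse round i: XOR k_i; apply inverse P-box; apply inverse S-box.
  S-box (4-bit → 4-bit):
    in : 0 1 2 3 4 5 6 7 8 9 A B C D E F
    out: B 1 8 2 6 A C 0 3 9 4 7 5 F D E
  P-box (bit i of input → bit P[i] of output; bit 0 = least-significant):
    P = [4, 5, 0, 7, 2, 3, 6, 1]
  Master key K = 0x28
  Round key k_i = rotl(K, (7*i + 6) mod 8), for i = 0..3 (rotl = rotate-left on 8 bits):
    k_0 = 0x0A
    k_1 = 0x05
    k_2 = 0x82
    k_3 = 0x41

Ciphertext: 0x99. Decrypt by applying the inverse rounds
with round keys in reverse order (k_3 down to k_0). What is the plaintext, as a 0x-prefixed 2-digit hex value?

0xE4

s_0 = ciphertext = 0x99
s_1 = InvRound(s_0, k_3) = 0x49
s_2 = InvRound(s_1, k_2) = 0xF6
s_3 = InvRound(s_2, k_1) = 0x6D
s_4 = InvRound(s_3, k_0) = 0xE4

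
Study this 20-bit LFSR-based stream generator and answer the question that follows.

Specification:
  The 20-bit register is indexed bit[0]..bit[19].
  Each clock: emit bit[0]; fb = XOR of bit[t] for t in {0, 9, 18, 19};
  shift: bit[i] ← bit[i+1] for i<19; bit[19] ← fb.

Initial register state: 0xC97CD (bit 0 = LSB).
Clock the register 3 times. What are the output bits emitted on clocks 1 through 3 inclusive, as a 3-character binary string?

101

reg_0 = 0xC97CD
clock 1: out=1, reg = 0x64BE6
clock 2: out=0, reg = 0x325F3
clock 3: out=1, reg = 0x992F9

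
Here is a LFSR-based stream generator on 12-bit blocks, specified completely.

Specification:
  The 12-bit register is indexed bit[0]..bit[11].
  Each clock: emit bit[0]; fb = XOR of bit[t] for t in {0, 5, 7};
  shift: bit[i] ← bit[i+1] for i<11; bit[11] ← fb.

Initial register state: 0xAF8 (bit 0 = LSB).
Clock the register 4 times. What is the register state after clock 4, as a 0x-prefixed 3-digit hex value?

0xAAF

reg_0 = 0xAF8
clock 1: out=0, reg = 0x57C
clock 2: out=0, reg = 0xABE
clock 3: out=0, reg = 0x55F
clock 4: out=1, reg = 0xAAF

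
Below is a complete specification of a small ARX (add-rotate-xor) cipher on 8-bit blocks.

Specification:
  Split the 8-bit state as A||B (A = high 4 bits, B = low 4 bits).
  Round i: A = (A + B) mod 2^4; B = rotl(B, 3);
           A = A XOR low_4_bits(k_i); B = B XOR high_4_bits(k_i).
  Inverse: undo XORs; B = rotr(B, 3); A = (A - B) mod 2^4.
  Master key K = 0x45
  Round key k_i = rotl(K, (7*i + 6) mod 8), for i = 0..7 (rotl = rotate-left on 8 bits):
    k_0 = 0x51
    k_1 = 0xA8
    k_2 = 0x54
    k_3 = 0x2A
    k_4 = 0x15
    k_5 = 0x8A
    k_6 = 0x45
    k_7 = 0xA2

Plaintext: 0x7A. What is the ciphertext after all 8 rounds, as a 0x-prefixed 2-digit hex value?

s_0 = plaintext = 0x7A
s_1 = Round(s_0, k_0) = 0x00
s_2 = Round(s_1, k_1) = 0x8A
s_3 = Round(s_2, k_2) = 0x60
s_4 = Round(s_3, k_3) = 0xC2
s_5 = Round(s_4, k_4) = 0xB0
s_6 = Round(s_5, k_5) = 0x18
s_7 = Round(s_6, k_6) = 0xC0
s_8 = Round(s_7, k_7) = 0xEA

0xEA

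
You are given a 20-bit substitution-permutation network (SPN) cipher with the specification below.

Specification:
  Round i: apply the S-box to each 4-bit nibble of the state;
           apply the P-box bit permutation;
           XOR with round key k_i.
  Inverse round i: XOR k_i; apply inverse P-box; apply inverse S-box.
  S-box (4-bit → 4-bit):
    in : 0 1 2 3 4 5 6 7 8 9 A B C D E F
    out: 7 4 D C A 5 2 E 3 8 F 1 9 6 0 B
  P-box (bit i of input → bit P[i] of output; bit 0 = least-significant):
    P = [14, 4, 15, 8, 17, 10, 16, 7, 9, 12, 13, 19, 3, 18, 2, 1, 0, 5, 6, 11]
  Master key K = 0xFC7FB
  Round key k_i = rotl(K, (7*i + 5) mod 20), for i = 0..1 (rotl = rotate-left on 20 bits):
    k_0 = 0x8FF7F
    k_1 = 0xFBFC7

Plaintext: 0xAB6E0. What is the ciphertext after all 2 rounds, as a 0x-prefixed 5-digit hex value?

0x48BF8

s_0 = plaintext = 0xAB6E0
s_1 = Round(s_0, k_0) = 0x82706
s_2 = Round(s_1, k_1) = 0x48BF8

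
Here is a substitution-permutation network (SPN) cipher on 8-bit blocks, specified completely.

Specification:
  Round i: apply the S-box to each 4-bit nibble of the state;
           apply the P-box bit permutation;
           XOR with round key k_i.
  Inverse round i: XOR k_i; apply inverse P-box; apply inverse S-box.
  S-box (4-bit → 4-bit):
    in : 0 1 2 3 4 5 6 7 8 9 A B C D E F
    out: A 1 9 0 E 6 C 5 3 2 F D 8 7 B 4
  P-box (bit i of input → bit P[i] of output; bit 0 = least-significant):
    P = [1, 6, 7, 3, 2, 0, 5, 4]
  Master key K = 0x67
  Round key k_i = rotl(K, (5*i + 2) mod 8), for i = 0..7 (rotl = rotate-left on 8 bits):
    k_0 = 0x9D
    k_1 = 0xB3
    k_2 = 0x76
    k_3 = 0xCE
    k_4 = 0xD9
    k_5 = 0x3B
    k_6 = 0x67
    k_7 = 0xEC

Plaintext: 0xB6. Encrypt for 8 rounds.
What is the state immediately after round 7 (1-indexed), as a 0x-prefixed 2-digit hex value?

s_0 = plaintext = 0xB6
s_1 = Round(s_0, k_0) = 0x21
s_2 = Round(s_1, k_1) = 0xA5
s_3 = Round(s_2, k_2) = 0x83
s_4 = Round(s_3, k_3) = 0xCB
s_5 = Round(s_4, k_4) = 0x43
s_6 = Round(s_5, k_5) = 0x0A
s_7 = Round(s_6, k_6) = 0xBC
s_8 = Round(s_7, k_7) = 0xD0

0xBC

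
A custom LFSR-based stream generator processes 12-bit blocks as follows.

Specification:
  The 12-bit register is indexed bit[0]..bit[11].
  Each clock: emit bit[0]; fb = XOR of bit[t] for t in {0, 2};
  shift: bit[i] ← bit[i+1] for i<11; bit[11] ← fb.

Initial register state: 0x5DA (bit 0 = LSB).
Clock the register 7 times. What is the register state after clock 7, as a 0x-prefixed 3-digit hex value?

0x58B

reg_0 = 0x5DA
clock 1: out=0, reg = 0x2ED
clock 2: out=1, reg = 0x176
clock 3: out=0, reg = 0x8BB
clock 4: out=1, reg = 0xC5D
clock 5: out=1, reg = 0x62E
clock 6: out=0, reg = 0xB17
clock 7: out=1, reg = 0x58B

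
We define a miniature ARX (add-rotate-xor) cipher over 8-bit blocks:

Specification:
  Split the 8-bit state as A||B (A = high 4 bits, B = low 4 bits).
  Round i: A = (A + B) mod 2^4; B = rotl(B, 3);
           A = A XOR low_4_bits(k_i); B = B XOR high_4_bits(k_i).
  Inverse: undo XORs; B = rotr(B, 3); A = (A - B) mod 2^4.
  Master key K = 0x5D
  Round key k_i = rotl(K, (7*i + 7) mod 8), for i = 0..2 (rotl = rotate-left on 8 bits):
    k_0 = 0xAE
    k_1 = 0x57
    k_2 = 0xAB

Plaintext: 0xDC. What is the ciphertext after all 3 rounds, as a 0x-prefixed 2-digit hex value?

0xC3

s_0 = plaintext = 0xDC
s_1 = Round(s_0, k_0) = 0x7C
s_2 = Round(s_1, k_1) = 0x43
s_3 = Round(s_2, k_2) = 0xC3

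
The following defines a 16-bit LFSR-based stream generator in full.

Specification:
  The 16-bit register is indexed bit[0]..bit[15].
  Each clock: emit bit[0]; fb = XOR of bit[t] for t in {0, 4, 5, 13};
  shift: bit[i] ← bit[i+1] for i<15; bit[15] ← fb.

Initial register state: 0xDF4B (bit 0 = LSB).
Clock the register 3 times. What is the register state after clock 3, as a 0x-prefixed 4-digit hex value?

reg_0 = 0xDF4B
clock 1: out=1, reg = 0xEFA5
clock 2: out=1, reg = 0xF7D2
clock 3: out=0, reg = 0x7BE9

0x7BE9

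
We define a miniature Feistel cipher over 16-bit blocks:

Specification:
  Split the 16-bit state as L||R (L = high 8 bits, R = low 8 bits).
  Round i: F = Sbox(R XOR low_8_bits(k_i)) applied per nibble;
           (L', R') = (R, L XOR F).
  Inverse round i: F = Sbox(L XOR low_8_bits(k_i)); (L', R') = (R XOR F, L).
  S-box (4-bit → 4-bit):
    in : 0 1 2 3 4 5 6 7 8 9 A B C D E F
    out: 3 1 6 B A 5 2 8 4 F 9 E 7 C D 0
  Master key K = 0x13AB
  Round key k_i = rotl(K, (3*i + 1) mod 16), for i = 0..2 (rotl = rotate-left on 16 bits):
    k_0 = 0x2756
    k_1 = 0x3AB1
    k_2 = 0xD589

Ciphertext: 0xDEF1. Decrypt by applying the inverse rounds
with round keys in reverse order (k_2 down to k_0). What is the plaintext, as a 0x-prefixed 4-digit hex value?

s_0 = ciphertext = 0xDEF1
s_1 = InvRound(s_0, k_2) = 0xA9DE
s_2 = InvRound(s_1, k_1) = 0xCAA9
s_3 = InvRound(s_2, k_0) = 0x5ECA

0x5ECA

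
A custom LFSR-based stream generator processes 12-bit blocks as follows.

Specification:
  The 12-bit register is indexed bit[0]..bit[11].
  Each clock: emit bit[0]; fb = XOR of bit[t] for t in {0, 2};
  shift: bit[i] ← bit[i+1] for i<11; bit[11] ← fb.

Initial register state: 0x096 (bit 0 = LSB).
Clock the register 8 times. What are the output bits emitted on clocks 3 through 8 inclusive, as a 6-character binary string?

101001

reg_0 = 0x096
clock 1: out=0, reg = 0x84B
clock 2: out=1, reg = 0xC25
clock 3: out=1, reg = 0x612
clock 4: out=0, reg = 0x309
clock 5: out=1, reg = 0x984
clock 6: out=0, reg = 0xCC2
clock 7: out=0, reg = 0x661
clock 8: out=1, reg = 0xB30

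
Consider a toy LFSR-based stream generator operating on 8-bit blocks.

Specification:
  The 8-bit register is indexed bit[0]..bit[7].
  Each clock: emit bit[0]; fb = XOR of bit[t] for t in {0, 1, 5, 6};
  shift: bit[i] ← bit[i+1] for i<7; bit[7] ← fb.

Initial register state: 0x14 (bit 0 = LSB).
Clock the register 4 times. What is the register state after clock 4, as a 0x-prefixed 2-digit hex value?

0x61

reg_0 = 0x14
clock 1: out=0, reg = 0x0A
clock 2: out=0, reg = 0x85
clock 3: out=1, reg = 0xC2
clock 4: out=0, reg = 0x61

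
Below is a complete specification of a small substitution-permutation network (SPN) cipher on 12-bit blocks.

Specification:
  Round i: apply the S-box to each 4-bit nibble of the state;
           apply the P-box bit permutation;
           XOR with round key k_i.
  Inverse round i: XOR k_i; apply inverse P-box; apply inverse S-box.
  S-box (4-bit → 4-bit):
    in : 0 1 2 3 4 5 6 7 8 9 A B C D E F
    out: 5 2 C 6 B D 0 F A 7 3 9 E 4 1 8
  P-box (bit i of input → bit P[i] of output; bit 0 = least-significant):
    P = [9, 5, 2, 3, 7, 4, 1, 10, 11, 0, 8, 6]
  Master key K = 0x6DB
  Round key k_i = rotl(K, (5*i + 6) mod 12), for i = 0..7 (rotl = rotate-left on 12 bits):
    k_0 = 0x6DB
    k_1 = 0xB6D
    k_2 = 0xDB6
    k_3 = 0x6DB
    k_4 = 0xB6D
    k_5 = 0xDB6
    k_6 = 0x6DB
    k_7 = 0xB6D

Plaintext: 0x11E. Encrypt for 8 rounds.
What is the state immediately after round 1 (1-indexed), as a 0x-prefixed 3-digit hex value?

0x4CA

s_0 = plaintext = 0x11E
s_1 = Round(s_0, k_0) = 0x4CA
s_2 = Round(s_1, k_1) = 0x51E
s_3 = Round(s_2, k_2) = 0x6E6
s_4 = Round(s_3, k_3) = 0x65B
s_5 = Round(s_4, k_4) = 0xDE7
s_6 = Round(s_5, k_5) = 0xE1A
s_7 = Round(s_6, k_6) = 0xCEB
s_8 = Round(s_7, k_7) = 0x8A4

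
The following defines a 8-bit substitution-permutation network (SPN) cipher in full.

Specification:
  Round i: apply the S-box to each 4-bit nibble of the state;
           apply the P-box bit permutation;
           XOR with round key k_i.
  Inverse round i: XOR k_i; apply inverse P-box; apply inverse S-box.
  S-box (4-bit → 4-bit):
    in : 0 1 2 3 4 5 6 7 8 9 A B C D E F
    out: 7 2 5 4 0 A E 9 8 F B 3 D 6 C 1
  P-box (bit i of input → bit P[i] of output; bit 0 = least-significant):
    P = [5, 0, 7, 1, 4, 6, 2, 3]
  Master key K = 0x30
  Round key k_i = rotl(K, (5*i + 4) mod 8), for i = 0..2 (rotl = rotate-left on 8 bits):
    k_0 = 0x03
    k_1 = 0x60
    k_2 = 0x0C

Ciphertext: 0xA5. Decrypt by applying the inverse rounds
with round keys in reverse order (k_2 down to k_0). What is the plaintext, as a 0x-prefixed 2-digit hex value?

0xF1

s_0 = ciphertext = 0xA5
s_1 = InvRound(s_0, k_2) = 0x80
s_2 = InvRound(s_1, k_1) = 0x12
s_3 = InvRound(s_2, k_0) = 0xF1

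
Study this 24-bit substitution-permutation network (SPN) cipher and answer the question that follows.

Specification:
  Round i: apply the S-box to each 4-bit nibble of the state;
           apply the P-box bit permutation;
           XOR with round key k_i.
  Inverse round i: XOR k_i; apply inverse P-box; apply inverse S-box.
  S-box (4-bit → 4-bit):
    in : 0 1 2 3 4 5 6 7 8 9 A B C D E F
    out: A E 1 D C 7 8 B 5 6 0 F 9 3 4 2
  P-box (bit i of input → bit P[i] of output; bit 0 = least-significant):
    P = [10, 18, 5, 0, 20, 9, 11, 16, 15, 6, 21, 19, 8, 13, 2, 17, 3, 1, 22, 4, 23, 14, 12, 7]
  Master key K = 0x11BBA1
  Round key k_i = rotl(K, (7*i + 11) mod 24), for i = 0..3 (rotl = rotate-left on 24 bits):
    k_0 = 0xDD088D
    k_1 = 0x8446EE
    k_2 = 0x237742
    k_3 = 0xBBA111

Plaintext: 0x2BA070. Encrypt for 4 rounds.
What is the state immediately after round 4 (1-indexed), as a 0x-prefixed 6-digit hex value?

s_0 = plaintext = 0x2BA070
s_1 = Round(s_0, k_0) = 0x000AD6
s_2 = Round(s_1, k_1) = 0x96247D
s_3 = Round(s_2, k_2) = 0x1E2052
s_4 = Round(s_3, k_3) = 0xE3FED1

0xE3FED1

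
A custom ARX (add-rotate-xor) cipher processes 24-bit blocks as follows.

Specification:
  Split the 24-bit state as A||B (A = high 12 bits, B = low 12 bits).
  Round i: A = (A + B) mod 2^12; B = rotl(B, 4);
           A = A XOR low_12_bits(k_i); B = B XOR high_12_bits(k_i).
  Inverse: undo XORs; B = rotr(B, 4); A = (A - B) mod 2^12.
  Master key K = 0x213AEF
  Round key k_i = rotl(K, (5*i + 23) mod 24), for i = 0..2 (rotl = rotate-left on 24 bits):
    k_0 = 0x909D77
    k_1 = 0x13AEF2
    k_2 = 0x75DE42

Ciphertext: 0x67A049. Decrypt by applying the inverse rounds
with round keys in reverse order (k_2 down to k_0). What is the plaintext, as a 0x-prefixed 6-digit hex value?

0xF71D25

s_0 = ciphertext = 0x67A049
s_1 = InvRound(s_0, k_2) = 0x3C7471
s_2 = InvRound(s_1, k_1) = 0x1E1B54
s_3 = InvRound(s_2, k_0) = 0xF71D25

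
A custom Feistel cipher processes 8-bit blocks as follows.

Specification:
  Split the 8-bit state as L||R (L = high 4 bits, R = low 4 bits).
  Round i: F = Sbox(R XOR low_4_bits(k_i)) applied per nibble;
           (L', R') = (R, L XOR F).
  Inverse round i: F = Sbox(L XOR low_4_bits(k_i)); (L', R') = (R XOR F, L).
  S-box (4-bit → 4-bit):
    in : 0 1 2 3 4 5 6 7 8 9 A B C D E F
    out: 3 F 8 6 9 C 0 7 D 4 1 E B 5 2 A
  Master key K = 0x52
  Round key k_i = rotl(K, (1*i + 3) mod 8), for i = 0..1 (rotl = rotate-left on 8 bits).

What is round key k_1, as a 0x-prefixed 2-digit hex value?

0x25

K = 0x52
k_0 = rotl(K, (1*0+3) mod 8) = rotl(K, 3) = 0x92
k_1 = rotl(K, (1*1+3) mod 8) = rotl(K, 4) = 0x25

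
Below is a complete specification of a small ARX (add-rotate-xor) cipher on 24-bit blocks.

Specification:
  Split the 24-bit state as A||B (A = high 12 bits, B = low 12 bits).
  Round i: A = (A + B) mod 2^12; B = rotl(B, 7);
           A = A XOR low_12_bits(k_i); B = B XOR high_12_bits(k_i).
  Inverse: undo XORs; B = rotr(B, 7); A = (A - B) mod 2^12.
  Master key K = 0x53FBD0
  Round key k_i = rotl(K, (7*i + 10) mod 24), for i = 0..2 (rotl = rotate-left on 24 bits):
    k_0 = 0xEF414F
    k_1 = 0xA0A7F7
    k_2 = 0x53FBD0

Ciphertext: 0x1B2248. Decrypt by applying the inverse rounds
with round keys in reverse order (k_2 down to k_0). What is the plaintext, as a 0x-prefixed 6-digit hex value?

s_0 = ciphertext = 0x1B2248
s_1 = InvRound(s_0, k_2) = 0xB74EEE
s_2 = InvRound(s_1, k_1) = 0xFFAC89
s_3 = InvRound(s_2, k_0) = 0xF11FA4

0xF11FA4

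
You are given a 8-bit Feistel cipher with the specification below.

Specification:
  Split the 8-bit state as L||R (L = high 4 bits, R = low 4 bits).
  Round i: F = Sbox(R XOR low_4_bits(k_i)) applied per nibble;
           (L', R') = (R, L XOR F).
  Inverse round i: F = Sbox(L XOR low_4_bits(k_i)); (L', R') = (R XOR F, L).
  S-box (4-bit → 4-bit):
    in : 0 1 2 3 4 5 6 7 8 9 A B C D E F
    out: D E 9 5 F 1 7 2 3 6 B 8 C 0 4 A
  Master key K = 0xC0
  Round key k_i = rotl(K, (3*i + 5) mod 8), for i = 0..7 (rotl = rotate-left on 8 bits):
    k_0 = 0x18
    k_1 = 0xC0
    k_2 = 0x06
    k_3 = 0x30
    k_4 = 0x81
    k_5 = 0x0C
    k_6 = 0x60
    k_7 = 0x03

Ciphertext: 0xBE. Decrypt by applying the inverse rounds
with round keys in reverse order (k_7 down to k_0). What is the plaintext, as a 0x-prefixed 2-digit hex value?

0xDE

s_0 = ciphertext = 0xBE
s_1 = InvRound(s_0, k_7) = 0xDB
s_2 = InvRound(s_1, k_6) = 0xBD
s_3 = InvRound(s_2, k_5) = 0xFB
s_4 = InvRound(s_3, k_4) = 0xFF
s_5 = InvRound(s_4, k_3) = 0x5F
s_6 = InvRound(s_5, k_2) = 0xA5
s_7 = InvRound(s_6, k_1) = 0xEA
s_8 = InvRound(s_7, k_0) = 0xDE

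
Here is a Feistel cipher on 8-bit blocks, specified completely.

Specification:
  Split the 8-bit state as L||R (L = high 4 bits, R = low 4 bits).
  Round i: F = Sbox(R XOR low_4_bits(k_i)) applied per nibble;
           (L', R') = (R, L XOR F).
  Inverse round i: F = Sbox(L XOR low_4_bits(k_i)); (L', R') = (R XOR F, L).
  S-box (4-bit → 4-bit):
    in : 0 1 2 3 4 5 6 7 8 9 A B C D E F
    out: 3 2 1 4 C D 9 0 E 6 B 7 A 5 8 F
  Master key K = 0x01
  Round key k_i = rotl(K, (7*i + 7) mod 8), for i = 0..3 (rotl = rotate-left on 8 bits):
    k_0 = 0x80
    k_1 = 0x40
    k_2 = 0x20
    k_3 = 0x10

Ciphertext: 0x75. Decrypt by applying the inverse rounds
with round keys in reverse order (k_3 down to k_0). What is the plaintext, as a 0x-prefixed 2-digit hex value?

0x2E

s_0 = ciphertext = 0x75
s_1 = InvRound(s_0, k_3) = 0x57
s_2 = InvRound(s_1, k_2) = 0xA5
s_3 = InvRound(s_2, k_1) = 0xEA
s_4 = InvRound(s_3, k_0) = 0x2E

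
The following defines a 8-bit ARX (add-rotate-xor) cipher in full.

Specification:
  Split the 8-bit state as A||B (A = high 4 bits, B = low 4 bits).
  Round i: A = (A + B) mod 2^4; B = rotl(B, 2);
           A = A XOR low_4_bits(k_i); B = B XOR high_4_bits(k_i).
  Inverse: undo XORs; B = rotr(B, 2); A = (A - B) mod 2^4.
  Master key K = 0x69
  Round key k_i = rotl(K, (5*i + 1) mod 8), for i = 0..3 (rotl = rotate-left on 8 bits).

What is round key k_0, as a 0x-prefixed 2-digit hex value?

0xD2

K = 0x69
k_0 = rotl(K, (5*0+1) mod 8) = rotl(K, 1) = 0xD2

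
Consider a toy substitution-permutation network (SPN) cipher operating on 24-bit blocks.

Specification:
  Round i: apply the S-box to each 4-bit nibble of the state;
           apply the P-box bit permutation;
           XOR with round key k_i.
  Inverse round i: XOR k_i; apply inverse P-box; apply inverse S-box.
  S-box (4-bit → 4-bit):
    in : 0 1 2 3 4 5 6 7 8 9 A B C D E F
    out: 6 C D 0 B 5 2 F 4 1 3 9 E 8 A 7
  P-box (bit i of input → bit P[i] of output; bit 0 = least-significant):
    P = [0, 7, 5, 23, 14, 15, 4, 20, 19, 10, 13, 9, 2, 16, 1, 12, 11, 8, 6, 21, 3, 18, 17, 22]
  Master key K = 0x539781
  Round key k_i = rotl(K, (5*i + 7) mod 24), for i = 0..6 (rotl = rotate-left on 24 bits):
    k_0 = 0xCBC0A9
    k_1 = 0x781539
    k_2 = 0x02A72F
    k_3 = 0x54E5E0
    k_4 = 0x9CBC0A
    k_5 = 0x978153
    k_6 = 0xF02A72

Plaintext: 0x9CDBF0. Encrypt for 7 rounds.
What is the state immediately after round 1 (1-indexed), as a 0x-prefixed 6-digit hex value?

s_0 = plaintext = 0x9CDBF0
s_1 = Round(s_0, k_0) = 0xE31351
s_2 = Round(s_1, k_1) = 0xBC450B
s_3 = Round(s_2, k_2) = 0xEB1672
s_4 = Round(s_3, k_3) = 0xA039D3
s_5 = Round(s_4, k_4) = 0x80BD42
s_6 = Round(s_5, k_5) = 0x055236
s_7 = Round(s_6, k_6) = 0xFE00B4

0xE31351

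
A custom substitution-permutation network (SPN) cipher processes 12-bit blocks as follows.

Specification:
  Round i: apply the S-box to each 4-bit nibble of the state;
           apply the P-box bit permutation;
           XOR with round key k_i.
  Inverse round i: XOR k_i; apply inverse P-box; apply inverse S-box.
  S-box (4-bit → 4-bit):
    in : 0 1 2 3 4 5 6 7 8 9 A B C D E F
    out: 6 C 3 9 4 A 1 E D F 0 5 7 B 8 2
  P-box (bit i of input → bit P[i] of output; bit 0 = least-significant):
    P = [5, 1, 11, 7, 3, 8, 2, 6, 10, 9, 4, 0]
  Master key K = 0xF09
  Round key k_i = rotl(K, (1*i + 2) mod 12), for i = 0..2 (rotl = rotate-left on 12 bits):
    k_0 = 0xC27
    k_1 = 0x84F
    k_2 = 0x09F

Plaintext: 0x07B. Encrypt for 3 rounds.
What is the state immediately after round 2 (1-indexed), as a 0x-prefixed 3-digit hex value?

0xBBE

s_0 = plaintext = 0x07B
s_1 = Round(s_0, k_0) = 0x753
s_2 = Round(s_1, k_1) = 0xBBE
s_3 = Round(s_2, k_2) = 0x403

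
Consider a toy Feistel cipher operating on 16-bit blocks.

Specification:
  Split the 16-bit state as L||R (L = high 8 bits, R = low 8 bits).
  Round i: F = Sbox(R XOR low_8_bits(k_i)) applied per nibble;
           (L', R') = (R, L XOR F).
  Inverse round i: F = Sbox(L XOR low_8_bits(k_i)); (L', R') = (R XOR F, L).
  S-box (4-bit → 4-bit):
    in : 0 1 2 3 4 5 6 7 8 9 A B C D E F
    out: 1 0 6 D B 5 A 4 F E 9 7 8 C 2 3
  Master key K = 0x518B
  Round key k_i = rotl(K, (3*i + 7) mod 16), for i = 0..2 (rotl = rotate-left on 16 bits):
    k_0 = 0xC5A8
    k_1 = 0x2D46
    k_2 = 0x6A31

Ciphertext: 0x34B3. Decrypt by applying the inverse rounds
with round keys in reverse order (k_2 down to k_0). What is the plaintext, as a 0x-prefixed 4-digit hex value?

s_0 = ciphertext = 0x34B3
s_1 = InvRound(s_0, k_2) = 0xA634
s_2 = InvRound(s_1, k_1) = 0x15A6
s_3 = InvRound(s_2, k_0) = 0xDA15

0xDA15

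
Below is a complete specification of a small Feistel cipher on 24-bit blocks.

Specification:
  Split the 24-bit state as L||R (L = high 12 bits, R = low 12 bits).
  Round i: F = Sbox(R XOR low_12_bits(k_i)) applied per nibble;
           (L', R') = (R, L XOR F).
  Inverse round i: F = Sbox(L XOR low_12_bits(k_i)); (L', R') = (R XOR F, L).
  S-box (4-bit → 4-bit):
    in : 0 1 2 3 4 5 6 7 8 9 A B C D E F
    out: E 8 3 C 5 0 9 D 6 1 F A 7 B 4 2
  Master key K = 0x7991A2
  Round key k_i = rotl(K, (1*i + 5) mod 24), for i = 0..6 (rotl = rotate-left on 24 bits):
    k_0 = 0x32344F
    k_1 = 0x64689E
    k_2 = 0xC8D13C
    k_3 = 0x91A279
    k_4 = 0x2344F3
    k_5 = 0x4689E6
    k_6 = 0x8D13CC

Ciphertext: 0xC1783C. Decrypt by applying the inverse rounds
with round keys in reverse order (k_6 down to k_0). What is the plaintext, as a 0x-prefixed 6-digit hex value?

0x1DFD4C

s_0 = ciphertext = 0xC1783C
s_1 = InvRound(s_0, k_6) = 0xA86C17
s_2 = InvRound(s_1, k_5) = 0x089A86
s_3 = InvRound(s_2, k_4) = 0xF59089
s_4 = InvRound(s_3, k_3) = 0xBB7F59
s_5 = InvRound(s_4, k_2) = 0x033BB7
s_6 = InvRound(s_5, k_1) = 0xD4C033
s_7 = InvRound(s_6, k_0) = 0x1DFD4C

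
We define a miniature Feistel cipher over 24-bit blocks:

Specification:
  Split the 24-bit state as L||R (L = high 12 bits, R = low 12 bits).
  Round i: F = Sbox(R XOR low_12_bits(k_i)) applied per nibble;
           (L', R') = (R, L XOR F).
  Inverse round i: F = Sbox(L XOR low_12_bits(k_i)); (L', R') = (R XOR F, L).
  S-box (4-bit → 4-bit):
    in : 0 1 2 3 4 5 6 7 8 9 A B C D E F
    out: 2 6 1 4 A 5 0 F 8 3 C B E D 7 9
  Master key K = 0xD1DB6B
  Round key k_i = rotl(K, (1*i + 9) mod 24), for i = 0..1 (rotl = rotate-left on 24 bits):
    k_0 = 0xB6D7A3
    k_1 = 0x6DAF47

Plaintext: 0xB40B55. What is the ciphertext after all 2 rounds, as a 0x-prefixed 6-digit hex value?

s_0 = plaintext = 0xB40B55
s_1 = Round(s_0, k_0) = 0xB555D0
s_2 = Round(s_1, k_1) = 0x5D076A

0x5D076A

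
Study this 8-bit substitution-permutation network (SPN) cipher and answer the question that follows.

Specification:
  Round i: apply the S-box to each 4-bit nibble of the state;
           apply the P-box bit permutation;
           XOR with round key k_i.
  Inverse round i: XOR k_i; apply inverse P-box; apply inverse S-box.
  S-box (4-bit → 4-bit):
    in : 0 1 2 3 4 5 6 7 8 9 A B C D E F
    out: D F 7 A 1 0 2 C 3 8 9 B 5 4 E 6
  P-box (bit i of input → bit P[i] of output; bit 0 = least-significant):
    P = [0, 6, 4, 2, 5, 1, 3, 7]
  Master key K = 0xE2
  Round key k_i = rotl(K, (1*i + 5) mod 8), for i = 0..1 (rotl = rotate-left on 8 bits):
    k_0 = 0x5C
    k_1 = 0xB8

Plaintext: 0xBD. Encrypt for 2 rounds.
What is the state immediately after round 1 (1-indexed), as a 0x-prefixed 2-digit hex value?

0xEE

s_0 = plaintext = 0xBD
s_1 = Round(s_0, k_0) = 0xEE
s_2 = Round(s_1, k_1) = 0x66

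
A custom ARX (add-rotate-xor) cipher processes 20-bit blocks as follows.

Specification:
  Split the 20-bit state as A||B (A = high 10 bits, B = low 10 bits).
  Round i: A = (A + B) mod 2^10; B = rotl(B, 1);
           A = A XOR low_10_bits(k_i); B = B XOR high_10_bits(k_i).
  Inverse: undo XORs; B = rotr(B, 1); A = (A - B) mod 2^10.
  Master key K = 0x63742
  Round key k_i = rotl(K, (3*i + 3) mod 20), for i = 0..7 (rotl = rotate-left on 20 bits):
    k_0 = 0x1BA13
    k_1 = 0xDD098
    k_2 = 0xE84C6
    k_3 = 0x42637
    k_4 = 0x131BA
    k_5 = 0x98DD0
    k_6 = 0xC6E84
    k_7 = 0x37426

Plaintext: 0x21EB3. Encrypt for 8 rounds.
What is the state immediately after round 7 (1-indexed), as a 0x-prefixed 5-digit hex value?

s_0 = plaintext = 0x21EB3
s_1 = Round(s_0, k_0) = 0x4A509
s_2 = Round(s_1, k_1) = 0xAA966
s_3 = Round(s_2, k_2) = 0x3596D
s_4 = Round(s_3, k_3) = 0x1D3D3
s_5 = Round(s_4, k_4) = 0x7F7EB
s_6 = Round(s_5, k_5) = 0x0E1B4
s_7 = Round(s_6, k_6) = 0xDA073
s_8 = Round(s_7, k_7) = 0xFF43B

0xDA073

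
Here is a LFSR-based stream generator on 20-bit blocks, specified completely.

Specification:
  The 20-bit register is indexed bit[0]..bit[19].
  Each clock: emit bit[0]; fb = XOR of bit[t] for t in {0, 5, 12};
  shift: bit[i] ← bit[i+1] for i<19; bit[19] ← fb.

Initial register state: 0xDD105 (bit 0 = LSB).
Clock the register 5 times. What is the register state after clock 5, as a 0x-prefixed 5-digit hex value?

reg_0 = 0xDD105
clock 1: out=1, reg = 0x6E882
clock 2: out=0, reg = 0x37441
clock 3: out=1, reg = 0x1BA20
clock 4: out=0, reg = 0x0DD10
clock 5: out=0, reg = 0x86E88

0x86E88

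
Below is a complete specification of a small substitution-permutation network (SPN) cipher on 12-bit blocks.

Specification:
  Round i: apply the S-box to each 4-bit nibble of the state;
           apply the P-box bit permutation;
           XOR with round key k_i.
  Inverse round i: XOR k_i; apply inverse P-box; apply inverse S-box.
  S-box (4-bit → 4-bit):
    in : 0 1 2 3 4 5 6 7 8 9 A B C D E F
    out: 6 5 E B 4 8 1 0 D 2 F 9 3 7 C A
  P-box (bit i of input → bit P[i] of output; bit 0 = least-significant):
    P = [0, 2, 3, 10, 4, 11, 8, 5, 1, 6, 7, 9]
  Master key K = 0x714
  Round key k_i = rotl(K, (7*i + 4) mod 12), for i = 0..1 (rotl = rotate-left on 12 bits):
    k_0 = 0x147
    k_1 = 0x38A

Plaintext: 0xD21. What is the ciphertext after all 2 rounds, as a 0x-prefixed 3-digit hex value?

s_0 = plaintext = 0xD21
s_1 = Round(s_0, k_0) = 0x8AC
s_2 = Round(s_1, k_1) = 0x83D

0x83D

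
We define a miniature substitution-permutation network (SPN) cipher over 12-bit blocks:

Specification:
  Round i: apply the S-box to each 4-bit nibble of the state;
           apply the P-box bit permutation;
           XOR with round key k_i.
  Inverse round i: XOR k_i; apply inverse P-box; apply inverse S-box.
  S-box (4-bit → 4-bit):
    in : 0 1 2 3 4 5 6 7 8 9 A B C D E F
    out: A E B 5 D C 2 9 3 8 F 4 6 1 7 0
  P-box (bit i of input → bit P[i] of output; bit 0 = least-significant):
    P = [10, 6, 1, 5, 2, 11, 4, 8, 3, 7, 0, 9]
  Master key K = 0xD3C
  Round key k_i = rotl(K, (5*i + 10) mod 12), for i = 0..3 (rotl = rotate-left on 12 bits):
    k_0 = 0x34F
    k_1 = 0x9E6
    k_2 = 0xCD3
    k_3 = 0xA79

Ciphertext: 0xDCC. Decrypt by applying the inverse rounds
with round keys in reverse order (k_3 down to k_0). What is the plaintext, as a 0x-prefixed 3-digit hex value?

0x598

s_0 = ciphertext = 0xDCC
s_1 = InvRound(s_0, k_3) = 0x147
s_2 = InvRound(s_1, k_2) = 0x6AD
s_3 = InvRound(s_2, k_1) = 0x40E
s_4 = InvRound(s_3, k_0) = 0x598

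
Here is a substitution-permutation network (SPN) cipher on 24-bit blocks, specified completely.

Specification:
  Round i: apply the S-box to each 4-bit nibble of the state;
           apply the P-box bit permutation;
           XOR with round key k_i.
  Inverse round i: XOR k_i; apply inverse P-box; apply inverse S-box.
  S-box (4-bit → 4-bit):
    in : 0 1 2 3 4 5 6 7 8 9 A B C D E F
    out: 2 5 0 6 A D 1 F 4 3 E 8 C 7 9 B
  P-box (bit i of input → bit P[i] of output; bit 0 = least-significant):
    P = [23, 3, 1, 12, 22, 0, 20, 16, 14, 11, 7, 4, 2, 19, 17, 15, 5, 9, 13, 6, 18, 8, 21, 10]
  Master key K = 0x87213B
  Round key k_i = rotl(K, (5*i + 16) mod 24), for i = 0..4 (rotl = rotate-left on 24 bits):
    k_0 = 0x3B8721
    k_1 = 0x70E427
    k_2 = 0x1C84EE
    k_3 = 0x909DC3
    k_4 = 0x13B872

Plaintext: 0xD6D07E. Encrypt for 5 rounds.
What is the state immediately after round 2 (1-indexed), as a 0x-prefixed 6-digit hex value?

s_0 = plaintext = 0xD6D07E
s_1 = Round(s_0, k_0) = 0xC49E04
s_2 = Round(s_1, k_1) = 0x58B27A
s_3 = Round(s_2, k_2) = 0x6930E5
s_4 = Round(s_3, k_3) = 0x5F87E1
s_5 = Round(s_4, k_4) = 0xF4F680

0x58B27A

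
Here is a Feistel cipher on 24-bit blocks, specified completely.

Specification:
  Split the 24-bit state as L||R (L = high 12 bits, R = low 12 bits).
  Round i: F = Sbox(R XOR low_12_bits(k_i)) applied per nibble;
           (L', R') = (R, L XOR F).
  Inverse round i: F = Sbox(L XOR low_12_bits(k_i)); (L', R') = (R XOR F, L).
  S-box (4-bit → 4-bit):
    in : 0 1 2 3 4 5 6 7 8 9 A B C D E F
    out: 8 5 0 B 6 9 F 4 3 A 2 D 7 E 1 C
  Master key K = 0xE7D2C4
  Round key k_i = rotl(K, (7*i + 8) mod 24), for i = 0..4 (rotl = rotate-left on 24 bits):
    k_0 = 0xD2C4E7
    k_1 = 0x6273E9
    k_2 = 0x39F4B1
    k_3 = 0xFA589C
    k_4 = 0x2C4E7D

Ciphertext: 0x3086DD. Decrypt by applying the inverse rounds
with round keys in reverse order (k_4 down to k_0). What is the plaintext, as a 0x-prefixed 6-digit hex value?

s_0 = ciphertext = 0x3086DD
s_1 = InvRound(s_0, k_4) = 0x894308
s_2 = InvRound(s_1, k_3) = 0xB8B894
s_3 = InvRound(s_2, k_2) = 0x426B8B
s_4 = InvRound(s_3, k_1) = 0xFF7426
s_5 = InvRound(s_4, k_0) = 0x97EFF7

0x97EFF7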